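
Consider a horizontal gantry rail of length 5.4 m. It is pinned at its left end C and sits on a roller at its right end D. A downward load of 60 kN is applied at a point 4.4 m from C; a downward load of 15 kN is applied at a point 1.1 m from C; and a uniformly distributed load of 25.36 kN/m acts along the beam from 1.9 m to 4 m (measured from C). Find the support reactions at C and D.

Resultant of the distributed load: 25.36 × 2.1 = 53.256 kN at 2.95 m from C.
Moments about C: D_y·5.4 − 60·4.4 − 15·1.1 − (25.36·2.1)·2.95 = 0 → D_y = 437.6052/5.4 = 81.038 ≈ 81.04 kN.
ΣF_y = 0: C_y + 81.038 − 60 − 15 − 25.36·2.1 = 0 → C_y = 47.22 kN.
ΣF_x = 0: no horizontal applied forces, so C_x = 0.

C_x = 0, C_y = 47.22 kN, D_y = 81.04 kN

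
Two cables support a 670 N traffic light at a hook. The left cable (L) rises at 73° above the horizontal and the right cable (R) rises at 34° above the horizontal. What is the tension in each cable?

T_L = 580.8 N, T_R = 204.8 N

ΣF_x = 0: −T_L·cos73° + T_R·cos34° = 0 → T_R = 0.352664·T_L.
ΣF_y = 0: T_L·sin73° + T_R·sin34° = 670.
Substitute: T_L·(0.956305 + 0.352664·0.559193) = 670 → T_L = 580.835 ≈ 580.8 N.
Then T_R = 0.352664 × 580.835 = 204.8 N.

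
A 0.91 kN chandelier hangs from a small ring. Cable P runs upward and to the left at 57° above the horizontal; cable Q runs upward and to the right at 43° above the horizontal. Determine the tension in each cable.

T_P = 0.6758 kN, T_Q = 0.5033 kN

ΣF_x = 0: −T_P·cos57° + T_Q·cos43° = 0 → T_Q = 0.7447·T_P.
ΣF_y = 0: T_P·sin57° + T_Q·sin43° = 0.91.
Substitute: T_P·(0.838671 + 0.7447·0.681998) = 0.91 → T_P = 0.675799 ≈ 0.6758 kN.
Then T_Q = 0.7447 × 0.675799 = 0.5033 kN.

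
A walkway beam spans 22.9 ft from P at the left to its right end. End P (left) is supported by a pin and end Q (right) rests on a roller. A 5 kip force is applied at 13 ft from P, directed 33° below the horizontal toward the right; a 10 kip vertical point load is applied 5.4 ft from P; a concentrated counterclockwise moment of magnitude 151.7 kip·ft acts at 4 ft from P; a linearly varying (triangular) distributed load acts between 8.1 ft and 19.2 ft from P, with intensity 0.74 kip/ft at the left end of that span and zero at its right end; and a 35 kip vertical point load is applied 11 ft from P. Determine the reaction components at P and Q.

P_x = -4.193 kip, P_y = 35.62 kip, Q_y = 16.21 kip

Resultant of the triangular load: ½ × 0.74 × 11.1 = 4.107 kip, acting at 11.8 ft from P (one-third of the span from the peak).
Taking moments about P: Q_y·22.9 − 5·sin33°·13 − 10·5.4 + 151.7 − (½·0.74·11.1)·11.8 − 35·11 = 0 → Q_y = 371.164/22.9 = 16.208 ≈ 16.21 kip.
ΣF_y = 0: P_y + 16.208 − 5·sin33° − 10 − ½·0.74·11.1 − 35 = 0 → P_y = 35.62 kip.
ΣF_x = 0: P_x + 5·cos33° = 0 → P_x = -4.193 kip.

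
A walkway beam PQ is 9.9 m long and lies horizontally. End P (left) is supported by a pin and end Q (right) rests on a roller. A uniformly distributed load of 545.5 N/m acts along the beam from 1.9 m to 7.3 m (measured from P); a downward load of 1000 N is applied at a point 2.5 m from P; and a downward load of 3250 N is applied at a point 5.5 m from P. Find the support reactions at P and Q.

P_x = 0, P_y = 3769 N, Q_y = 3427 N

Resultant of the distributed load: 545.5 × 5.4 = 2945.7 N at 4.6 m from P.
Taking moments about P: Q_y·9.9 − (545.5·5.4)·4.6 − 1000·2.5 − 3250·5.5 = 0 → Q_y = 33925.22/9.9 = 3426.79 ≈ 3427 N.
ΣF_y = 0: P_y + 3426.79 − 545.5·5.4 − 1000 − 3250 = 0 → P_y = 3769 N.
ΣF_x = 0: no horizontal applied forces, so P_x = 0.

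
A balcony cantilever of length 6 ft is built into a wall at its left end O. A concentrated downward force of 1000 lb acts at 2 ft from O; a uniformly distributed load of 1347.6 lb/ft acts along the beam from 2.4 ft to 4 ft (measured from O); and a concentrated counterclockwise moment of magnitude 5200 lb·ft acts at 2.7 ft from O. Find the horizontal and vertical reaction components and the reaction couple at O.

Resultant of the distributed load: 1347.6 × 1.6 = 2156.16 lb at 3.2 ft from O.
ΣF_x = 0: O_x = 0.
ΣF_y = 0: O_y − 1000 − 1347.6·1.6 = 0 → O_y = 3156 lb.
ΣM about O: M_O − 1000·2 − (1347.6·1.6)·3.2 + 5200 = 0 → M_O = 3700 lb·ft.

O_x = 0, O_y = 3156 lb, M_O = 3700 lb·ft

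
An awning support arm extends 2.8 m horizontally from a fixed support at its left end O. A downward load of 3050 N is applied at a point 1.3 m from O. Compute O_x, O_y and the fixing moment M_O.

ΣF_x = 0: O_x = 0.
ΣF_y = 0: O_y − 3050 = 0 → O_y = 3050 N.
ΣM about O: M_O − 3050·1.3 = 0 → M_O = 3965 N·m.

O_x = 0, O_y = 3050 N, M_O = 3965 N·m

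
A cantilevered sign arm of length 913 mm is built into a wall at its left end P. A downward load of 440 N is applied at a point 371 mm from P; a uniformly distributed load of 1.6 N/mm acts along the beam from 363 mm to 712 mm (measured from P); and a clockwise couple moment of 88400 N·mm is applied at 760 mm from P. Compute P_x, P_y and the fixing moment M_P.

Resultant of the distributed load: 1.6 × 349 = 558.4 N at 537.5 mm from P.
ΣF_x = 0: P_x = 0.
ΣF_y = 0: P_y − 440 − 1.6·349 = 0 → P_y = 998.4 N.
ΣM about P: M_P − 440·371 − (1.6·349)·537.5 − 88400 = 0 → M_P = 551800 N·mm.

P_x = 0, P_y = 998.4 N, M_P = 551800 N·mm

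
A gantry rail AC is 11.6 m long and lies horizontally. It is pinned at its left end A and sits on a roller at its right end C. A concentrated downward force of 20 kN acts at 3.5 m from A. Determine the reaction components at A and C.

Moments about A: C_y·11.6 − 20·3.5 = 0 → C_y = 70/11.6 = 6.03448 ≈ 6.034 kN.
ΣF_y = 0: A_y + 6.03448 − 20 = 0 → A_y = 13.97 kN.
ΣF_x = 0: no horizontal applied forces, so A_x = 0.

A_x = 0, A_y = 13.97 kN, C_y = 6.034 kN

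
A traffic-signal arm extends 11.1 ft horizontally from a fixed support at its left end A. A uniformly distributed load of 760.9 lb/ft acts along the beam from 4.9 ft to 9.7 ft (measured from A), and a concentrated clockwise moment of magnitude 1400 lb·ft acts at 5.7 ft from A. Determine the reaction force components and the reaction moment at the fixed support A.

A_x = 0, A_y = 3652 lb, M_A = 28060 lb·ft

Resultant of the distributed load: 760.9 × 4.8 = 3652.32 lb at 7.3 ft from A.
ΣF_x = 0: A_x = 0.
ΣF_y = 0: A_y − 760.9·4.8 = 0 → A_y = 3652 lb.
ΣM about A: M_A − (760.9·4.8)·7.3 − 1400 = 0 → M_A = 28060 lb·ft.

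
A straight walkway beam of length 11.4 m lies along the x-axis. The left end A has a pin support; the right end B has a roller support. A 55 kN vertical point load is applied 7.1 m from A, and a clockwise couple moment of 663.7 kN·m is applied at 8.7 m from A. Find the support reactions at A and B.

A_x = 0, A_y = -37.47 kN, B_y = 92.47 kN

ΣM about A: B_y·11.4 − 55·7.1 − 663.7 = 0 → B_y = 1054.2/11.4 = 92.4737 ≈ 92.47 kN.
ΣF_y = 0: A_y + 92.4737 − 55 = 0 → A_y = -37.47 kN.
ΣF_x = 0: no horizontal applied forces, so A_x = 0.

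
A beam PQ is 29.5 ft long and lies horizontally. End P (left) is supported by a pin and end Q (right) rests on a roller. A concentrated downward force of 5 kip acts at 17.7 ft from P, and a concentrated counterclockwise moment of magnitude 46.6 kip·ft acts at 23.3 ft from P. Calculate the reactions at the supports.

Taking moments about P: Q_y·29.5 − 5·17.7 + 46.6 = 0 → Q_y = 41.9/29.5 = 1.42034 ≈ 1.420 kip.
ΣF_y = 0: P_y + 1.42034 − 5 = 0 → P_y = 3.580 kip.
ΣF_x = 0: no horizontal applied forces, so P_x = 0.

P_x = 0, P_y = 3.580 kip, Q_y = 1.420 kip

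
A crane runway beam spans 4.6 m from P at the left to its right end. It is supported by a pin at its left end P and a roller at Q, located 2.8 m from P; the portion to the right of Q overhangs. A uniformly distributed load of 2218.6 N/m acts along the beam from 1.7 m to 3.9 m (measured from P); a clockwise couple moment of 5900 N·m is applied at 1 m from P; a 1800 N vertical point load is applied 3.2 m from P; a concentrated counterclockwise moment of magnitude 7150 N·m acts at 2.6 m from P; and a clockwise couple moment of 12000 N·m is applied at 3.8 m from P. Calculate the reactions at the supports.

P_x = 0, P_y = -4096 N, Q_y = 10780 N

Resultant of the distributed load: 2218.6 × 2.2 = 4880.92 N at 2.8 m from P.
ΣM about P: Q_y·2.8 − (2218.6·2.2)·2.8 − 5900 − 1800·3.2 + 7150 − 12000 = 0 → Q_y = 30176.576/2.8 = 10777.3 ≈ 10780 N.
ΣF_y = 0: P_y + 10777.3 − 2218.6·2.2 − 1800 = 0 → P_y = -4096 N.
ΣF_x = 0: no horizontal applied forces, so P_x = 0.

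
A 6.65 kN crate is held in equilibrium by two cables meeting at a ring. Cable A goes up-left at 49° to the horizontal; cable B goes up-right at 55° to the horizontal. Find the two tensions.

T_A = 3.931 kN, T_B = 4.496 kN

ΣF_x = 0: −T_A·cos49° + T_B·cos55° = 0 → T_B = 1.1438·T_A.
ΣF_y = 0: T_A·sin49° + T_B·sin55° = 6.65.
Substitute: T_A·(0.75471 + 1.1438·0.819152) = 6.65 → T_A = 3.93106 ≈ 3.931 kN.
Then T_B = 1.1438 × 3.93106 = 4.496 kN.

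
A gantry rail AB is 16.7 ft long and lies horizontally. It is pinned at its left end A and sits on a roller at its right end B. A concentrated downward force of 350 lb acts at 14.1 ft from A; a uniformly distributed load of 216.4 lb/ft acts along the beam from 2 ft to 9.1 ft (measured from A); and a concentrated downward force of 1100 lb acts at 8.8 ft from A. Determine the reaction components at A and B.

Resultant of the distributed load: 216.4 × 7.1 = 1536.44 lb at 5.55 ft from A.
Moments about A: B_y·16.7 − 350·14.1 − (216.4·7.1)·5.55 − 1100·8.8 = 0 → B_y = 23142.242/16.7 = 1385.76 ≈ 1386 lb.
ΣF_y = 0: A_y + 1385.76 − 350 − 216.4·7.1 − 1100 = 0 → A_y = 1601 lb.
ΣF_x = 0: no horizontal applied forces, so A_x = 0.

A_x = 0, A_y = 1601 lb, B_y = 1386 lb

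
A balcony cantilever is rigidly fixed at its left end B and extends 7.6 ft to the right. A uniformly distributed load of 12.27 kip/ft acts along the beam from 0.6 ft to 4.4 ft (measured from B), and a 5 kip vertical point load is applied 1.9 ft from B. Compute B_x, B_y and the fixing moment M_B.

B_x = 0, B_y = 51.63 kip, M_B = 126.1 kip·ft

Resultant of the distributed load: 12.27 × 3.8 = 46.626 kip at 2.5 ft from B.
ΣF_x = 0: B_x = 0.
ΣF_y = 0: B_y − 12.27·3.8 − 5 = 0 → B_y = 51.63 kip.
ΣM about B: M_B − (12.27·3.8)·2.5 − 5·1.9 = 0 → M_B = 126.1 kip·ft.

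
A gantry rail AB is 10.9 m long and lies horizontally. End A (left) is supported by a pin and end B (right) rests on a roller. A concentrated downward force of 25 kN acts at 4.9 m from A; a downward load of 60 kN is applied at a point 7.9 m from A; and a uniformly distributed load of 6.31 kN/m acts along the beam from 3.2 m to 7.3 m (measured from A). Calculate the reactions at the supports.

A_x = 0, A_y = 43.69 kN, B_y = 67.19 kN

Resultant of the distributed load: 6.31 × 4.1 = 25.871 kN at 5.25 m from A.
ΣM about A: B_y·10.9 − 25·4.9 − 60·7.9 − (6.31·4.1)·5.25 = 0 → B_y = 732.32275/10.9 = 67.1856 ≈ 67.19 kN.
ΣF_y = 0: A_y + 67.1856 − 25 − 60 − 6.31·4.1 = 0 → A_y = 43.69 kN.
ΣF_x = 0: no horizontal applied forces, so A_x = 0.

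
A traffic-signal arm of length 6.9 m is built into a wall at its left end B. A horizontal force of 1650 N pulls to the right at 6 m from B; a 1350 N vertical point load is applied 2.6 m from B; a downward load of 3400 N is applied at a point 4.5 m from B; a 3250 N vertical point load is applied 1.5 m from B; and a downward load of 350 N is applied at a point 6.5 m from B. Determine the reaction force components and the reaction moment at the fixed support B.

B_x = -1650 N, B_y = 8350 N, M_B = 25960 N·m

ΣF_x = 0: B_x + 1650 = 0 → B_x = -1650 N.
ΣF_y = 0: B_y − 1350 − 3400 − 3250 − 350 = 0 → B_y = 8350 N.
ΣM about B: M_B − 1350·2.6 − 3400·4.5 − 3250·1.5 − 350·6.5 = 0 → M_B = 25960 N·m.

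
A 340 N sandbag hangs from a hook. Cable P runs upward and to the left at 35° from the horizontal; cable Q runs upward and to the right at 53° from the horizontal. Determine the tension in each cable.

ΣF_x = 0: −T_P·cos35° + T_Q·cos53° = 0 → T_Q = 1.36114·T_P.
ΣF_y = 0: T_P·sin35° + T_Q·sin53° = 340.
Substitute: T_P·(0.573576 + 1.36114·0.798636) = 340 → T_P = 204.741 ≈ 204.7 N.
Then T_Q = 1.36114 × 204.741 = 278.7 N.

T_P = 204.7 N, T_Q = 278.7 N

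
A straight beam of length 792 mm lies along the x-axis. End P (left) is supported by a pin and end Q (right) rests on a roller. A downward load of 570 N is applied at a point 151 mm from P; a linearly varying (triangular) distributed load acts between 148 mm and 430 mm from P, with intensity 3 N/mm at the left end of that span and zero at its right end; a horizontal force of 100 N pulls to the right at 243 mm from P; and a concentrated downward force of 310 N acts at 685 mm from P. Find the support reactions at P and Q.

Resultant of the triangular load: ½ × 3 × 282 = 423 N, acting at 242 mm from P (one-third of the span from the peak).
Taking moments about P: Q_y·792 − 570·151 − (½·3·282)·242 − 310·685 = 0 → Q_y = 400786/792 = 506.043 ≈ 506.0 N.
ΣF_y = 0: P_y + 506.043 − 570 − ½·3·282 − 310 = 0 → P_y = 797.0 N.
ΣF_x = 0: P_x + 100 = 0 → P_x = -100.0 N.

P_x = -100.0 N, P_y = 797.0 N, Q_y = 506.0 N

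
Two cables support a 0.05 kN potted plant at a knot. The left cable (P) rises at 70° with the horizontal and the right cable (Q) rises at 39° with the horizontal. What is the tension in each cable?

T_P = 0.04110 kN, T_Q = 0.01809 kN

ΣF_x = 0: −T_P·cos70° + T_Q·cos39° = 0 → T_Q = 0.440098·T_P.
ΣF_y = 0: T_P·sin70° + T_Q·sin39° = 0.05.
Substitute: T_P·(0.939693 + 0.440098·0.62932) = 0.05 → T_P = 0.0410963 ≈ 0.04110 kN.
Then T_Q = 0.440098 × 0.0410963 = 0.01809 kN.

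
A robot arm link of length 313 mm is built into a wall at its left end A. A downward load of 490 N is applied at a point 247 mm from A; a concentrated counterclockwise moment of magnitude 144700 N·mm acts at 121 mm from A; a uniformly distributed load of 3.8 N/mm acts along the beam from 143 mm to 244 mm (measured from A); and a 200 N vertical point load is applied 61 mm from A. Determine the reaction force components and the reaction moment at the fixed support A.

Resultant of the distributed load: 3.8 × 101 = 383.8 N at 193.5 mm from A.
ΣF_x = 0: A_x = 0.
ΣF_y = 0: A_y − 490 − 3.8·101 − 200 = 0 → A_y = 1074 N.
ΣM about A: M_A − 490·247 + 144700 − (3.8·101)·193.5 − 200·61 = 0 → M_A = 62800 N·mm.

A_x = 0, A_y = 1074 N, M_A = 62800 N·mm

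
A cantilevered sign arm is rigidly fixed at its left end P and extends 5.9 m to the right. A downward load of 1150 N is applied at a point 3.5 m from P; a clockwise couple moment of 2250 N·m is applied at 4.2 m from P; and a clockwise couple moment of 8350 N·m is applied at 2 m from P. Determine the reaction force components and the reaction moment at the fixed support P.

P_x = 0, P_y = 1150 N, M_P = 14620 N·m

ΣF_x = 0: P_x = 0.
ΣF_y = 0: P_y − 1150 = 0 → P_y = 1150 N.
ΣM about P: M_P − 1150·3.5 − 2250 − 8350 = 0 → M_P = 14620 N·m.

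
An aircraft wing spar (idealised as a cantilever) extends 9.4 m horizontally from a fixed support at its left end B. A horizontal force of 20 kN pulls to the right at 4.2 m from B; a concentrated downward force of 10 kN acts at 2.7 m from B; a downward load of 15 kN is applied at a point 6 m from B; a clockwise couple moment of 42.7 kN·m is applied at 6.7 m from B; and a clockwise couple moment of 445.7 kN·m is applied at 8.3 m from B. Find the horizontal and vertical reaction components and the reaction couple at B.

B_x = -20.00 kN, B_y = 25.00 kN, M_B = 605.4 kN·m

ΣF_x = 0: B_x + 20 = 0 → B_x = -20.00 kN.
ΣF_y = 0: B_y − 10 − 15 = 0 → B_y = 25.00 kN.
ΣM about B: M_B − 10·2.7 − 15·6 − 42.7 − 445.7 = 0 → M_B = 605.4 kN·m.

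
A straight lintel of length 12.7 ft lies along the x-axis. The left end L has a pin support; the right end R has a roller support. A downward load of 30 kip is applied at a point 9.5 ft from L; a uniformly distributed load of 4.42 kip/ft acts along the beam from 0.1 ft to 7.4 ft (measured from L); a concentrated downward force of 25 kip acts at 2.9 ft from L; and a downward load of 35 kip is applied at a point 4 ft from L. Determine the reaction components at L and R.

Resultant of the distributed load: 4.42 × 7.3 = 32.266 kip at 3.75 ft from L.
Moments about L: R_y·12.7 − 30·9.5 − (4.42·7.3)·3.75 − 25·2.9 − 35·4 = 0 → R_y = 618.4975/12.7 = 48.7006 ≈ 48.70 kip.
ΣF_y = 0: L_y + 48.7006 − 30 − 4.42·7.3 − 25 − 35 = 0 → L_y = 73.57 kip.
ΣF_x = 0: no horizontal applied forces, so L_x = 0.

L_x = 0, L_y = 73.57 kip, R_y = 48.70 kip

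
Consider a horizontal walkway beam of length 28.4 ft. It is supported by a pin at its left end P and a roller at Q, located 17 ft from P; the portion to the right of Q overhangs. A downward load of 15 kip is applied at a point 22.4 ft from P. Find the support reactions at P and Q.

P_x = 0, P_y = -4.765 kip, Q_y = 19.76 kip

Taking moments about P: Q_y·17 − 15·22.4 = 0 → Q_y = 336/17 = 19.7647 ≈ 19.76 kip.
ΣF_y = 0: P_y + 19.7647 − 15 = 0 → P_y = -4.765 kip.
ΣF_x = 0: no horizontal applied forces, so P_x = 0.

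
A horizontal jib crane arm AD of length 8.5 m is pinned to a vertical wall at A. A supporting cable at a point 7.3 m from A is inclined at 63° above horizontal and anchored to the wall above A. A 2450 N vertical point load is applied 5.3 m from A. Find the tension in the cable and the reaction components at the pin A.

T = 1996 N, A_x = 906.3 N, A_y = 671.2 N

ΣM about A: T·sin63°·7.3 − 2450·5.3 = 0 → T = 12985/(7.3·0.891007) = 1996.36 ≈ 1996 N.
ΣF_x = 0: A_x − T·cos63° = 0 → A_x = 1996.36 × 0.45399 = 906.3 N.
ΣF_y = 0: A_y + T·sin63° − 2450 = 0 → A_y = 2450 − 1996.36 × 0.891007 = 671.2 N.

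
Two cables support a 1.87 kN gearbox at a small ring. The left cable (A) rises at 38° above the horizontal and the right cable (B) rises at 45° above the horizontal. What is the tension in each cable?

ΣF_x = 0: −T_A·cos38° + T_B·cos45° = 0 → T_B = 1.11442·T_A.
ΣF_y = 0: T_A·sin38° + T_B·sin45° = 1.87.
Substitute: T_A·(0.615661 + 1.11442·0.707107) = 1.87 → T_A = 1.33222 ≈ 1.332 kN.
Then T_B = 1.11442 × 1.33222 = 1.485 kN.

T_A = 1.332 kN, T_B = 1.485 kN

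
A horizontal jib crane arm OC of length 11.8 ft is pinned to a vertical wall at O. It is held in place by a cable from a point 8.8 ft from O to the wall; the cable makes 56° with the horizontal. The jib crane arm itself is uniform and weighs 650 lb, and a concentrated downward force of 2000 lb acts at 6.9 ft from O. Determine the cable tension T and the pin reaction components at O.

T = 2417 lb, O_x = 1352 lb, O_y = 646.0 lb

ΣM about O: T·sin56°·8.8 − 650·5.9 − 2000·6.9 = 0 → T = 17635/(8.8·0.829038) = 2417.23 ≈ 2417 lb.
ΣF_x = 0: O_x − T·cos56° = 0 → O_x = 2417.23 × 0.559193 = 1352 lb.
ΣF_y = 0: O_y + T·sin56° − 650 − 2000 = 0 → O_y = 2650 − 2417.23 × 0.829038 = 646.0 lb.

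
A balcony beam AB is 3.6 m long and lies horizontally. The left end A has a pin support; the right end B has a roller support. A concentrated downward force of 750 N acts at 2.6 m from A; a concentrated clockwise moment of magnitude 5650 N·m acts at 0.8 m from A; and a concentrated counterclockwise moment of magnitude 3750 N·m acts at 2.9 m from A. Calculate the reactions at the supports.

ΣM about A: B_y·3.6 − 750·2.6 − 5650 + 3750 = 0 → B_y = 3850/3.6 = 1069.44 ≈ 1069 N.
ΣF_y = 0: A_y + 1069.44 − 750 = 0 → A_y = -319.4 N.
ΣF_x = 0: no horizontal applied forces, so A_x = 0.

A_x = 0, A_y = -319.4 N, B_y = 1069 N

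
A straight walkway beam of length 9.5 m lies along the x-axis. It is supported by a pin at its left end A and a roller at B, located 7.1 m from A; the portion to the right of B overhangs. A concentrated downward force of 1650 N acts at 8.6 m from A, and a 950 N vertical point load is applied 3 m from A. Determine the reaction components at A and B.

Taking moments about A: B_y·7.1 − 1650·8.6 − 950·3 = 0 → B_y = 17040/7.1 = 2400 N.
ΣF_y = 0: A_y + 2400 − 1650 − 950 = 0 → A_y = 200.0 N.
ΣF_x = 0: no horizontal applied forces, so A_x = 0.

A_x = 0, A_y = 200.0 N, B_y = 2400 N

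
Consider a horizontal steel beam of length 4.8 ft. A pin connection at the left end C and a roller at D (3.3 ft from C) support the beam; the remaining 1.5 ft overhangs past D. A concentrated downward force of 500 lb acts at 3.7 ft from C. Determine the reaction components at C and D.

Moments about C: D_y·3.3 − 500·3.7 = 0 → D_y = 1850/3.3 = 560.606 ≈ 560.6 lb.
ΣF_y = 0: C_y + 560.606 − 500 = 0 → C_y = -60.61 lb.
ΣF_x = 0: no horizontal applied forces, so C_x = 0.

C_x = 0, C_y = -60.61 lb, D_y = 560.6 lb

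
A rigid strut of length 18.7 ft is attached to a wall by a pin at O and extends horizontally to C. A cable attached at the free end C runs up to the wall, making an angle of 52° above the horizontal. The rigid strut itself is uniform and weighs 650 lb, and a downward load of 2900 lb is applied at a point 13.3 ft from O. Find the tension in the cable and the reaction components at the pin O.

ΣM about O: T·sin52°·18.7 − 650·9.35 − 2900·13.3 = 0 → T = 44647.5/(18.7·0.788011) = 3029.86 ≈ 3030 lb.
ΣF_x = 0: O_x − T·cos52° = 0 → O_x = 3029.86 × 0.615661 = 1865 lb.
ΣF_y = 0: O_y + T·sin52° − 650 − 2900 = 0 → O_y = 3550 − 3029.86 × 0.788011 = 1162 lb.

T = 3030 lb, O_x = 1865 lb, O_y = 1162 lb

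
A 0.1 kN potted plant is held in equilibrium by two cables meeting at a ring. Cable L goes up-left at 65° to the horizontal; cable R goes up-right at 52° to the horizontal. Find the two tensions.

T_L = 0.06910 kN, T_R = 0.04743 kN

ΣF_x = 0: −T_L·cos65° + T_R·cos52° = 0 → T_R = 0.686446·T_L.
ΣF_y = 0: T_L·sin65° + T_R·sin52° = 0.1.
Substitute: T_L·(0.906308 + 0.686446·0.788011) = 0.1 → T_L = 0.0690973 ≈ 0.06910 kN.
Then T_R = 0.686446 × 0.0690973 = 0.04743 kN.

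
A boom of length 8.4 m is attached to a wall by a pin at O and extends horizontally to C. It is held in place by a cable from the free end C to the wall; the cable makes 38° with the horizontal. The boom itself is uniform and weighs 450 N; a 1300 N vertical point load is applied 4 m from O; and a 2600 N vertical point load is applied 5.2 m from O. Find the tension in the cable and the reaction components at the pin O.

T = 3985 N, O_x = 3140 N, O_y = 1896 N

ΣM about O: T·sin38°·8.4 − 450·4.2 − 1300·4 − 2600·5.2 = 0 → T = 20610/(8.4·0.615661) = 3985.26 ≈ 3985 N.
ΣF_x = 0: O_x − T·cos38° = 0 → O_x = 3985.26 × 0.788011 = 3140 N.
ΣF_y = 0: O_y + T·sin38° − 450 − 1300 − 2600 = 0 → O_y = 4350 − 3985.26 × 0.615661 = 1896 N.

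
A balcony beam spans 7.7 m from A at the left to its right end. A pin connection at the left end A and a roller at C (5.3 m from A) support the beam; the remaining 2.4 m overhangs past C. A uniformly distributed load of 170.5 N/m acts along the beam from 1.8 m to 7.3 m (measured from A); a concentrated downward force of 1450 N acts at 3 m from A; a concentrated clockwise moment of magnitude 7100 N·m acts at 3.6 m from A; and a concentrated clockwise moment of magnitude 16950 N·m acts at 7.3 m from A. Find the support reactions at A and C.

A_x = 0, A_y = -3776 N, C_y = 6164 N

Resultant of the distributed load: 170.5 × 5.5 = 937.75 N at 4.55 m from A.
Taking moments about A: C_y·5.3 − (170.5·5.5)·4.55 − 1450·3 − 7100 − 16950 = 0 → C_y = 32666.7625/5.3 = 6163.54 ≈ 6164 N.
ΣF_y = 0: A_y + 6163.54 − 170.5·5.5 − 1450 = 0 → A_y = -3776 N.
ΣF_x = 0: no horizontal applied forces, so A_x = 0.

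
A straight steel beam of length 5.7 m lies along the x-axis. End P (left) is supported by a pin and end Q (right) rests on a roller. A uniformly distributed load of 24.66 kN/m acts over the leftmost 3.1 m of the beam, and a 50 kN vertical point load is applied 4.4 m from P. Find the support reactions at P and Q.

P_x = 0, P_y = 67.06 kN, Q_y = 59.38 kN

Resultant of the distributed load: 24.66 × 3.1 = 76.446 kN at 1.55 m from P.
Taking moments about P: Q_y·5.7 − (24.66·3.1)·1.55 − 50·4.4 = 0 → Q_y = 338.4913/5.7 = 59.3844 ≈ 59.38 kN.
ΣF_y = 0: P_y + 59.3844 − 24.66·3.1 − 50 = 0 → P_y = 67.06 kN.
ΣF_x = 0: no horizontal applied forces, so P_x = 0.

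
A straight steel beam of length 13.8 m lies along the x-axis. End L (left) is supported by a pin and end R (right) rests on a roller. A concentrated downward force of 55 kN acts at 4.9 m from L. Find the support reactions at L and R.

L_x = 0, L_y = 35.47 kN, R_y = 19.53 kN

Taking moments about L: R_y·13.8 − 55·4.9 = 0 → R_y = 269.5/13.8 = 19.529 ≈ 19.53 kN.
ΣF_y = 0: L_y + 19.529 − 55 = 0 → L_y = 35.47 kN.
ΣF_x = 0: no horizontal applied forces, so L_x = 0.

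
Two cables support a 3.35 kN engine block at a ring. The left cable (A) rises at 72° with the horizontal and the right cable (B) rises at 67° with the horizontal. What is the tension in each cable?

T_A = 1.995 kN, T_B = 1.578 kN

ΣF_x = 0: −T_A·cos72° + T_B·cos67° = 0 → T_B = 0.790869·T_A.
ΣF_y = 0: T_A·sin72° + T_B·sin67° = 3.35.
Substitute: T_A·(0.951057 + 0.790869·0.920505) = 3.35 → T_A = 1.99517 ≈ 1.995 kN.
Then T_B = 0.790869 × 1.99517 = 1.578 kN.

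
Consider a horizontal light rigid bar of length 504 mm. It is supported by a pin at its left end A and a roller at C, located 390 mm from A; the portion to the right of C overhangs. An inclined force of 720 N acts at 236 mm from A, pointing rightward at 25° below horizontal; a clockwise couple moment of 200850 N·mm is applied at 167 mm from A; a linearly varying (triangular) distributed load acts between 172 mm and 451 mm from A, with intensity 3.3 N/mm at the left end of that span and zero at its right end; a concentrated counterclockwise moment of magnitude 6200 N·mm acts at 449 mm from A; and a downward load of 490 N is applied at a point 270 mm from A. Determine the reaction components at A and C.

A_x = -652.5 N, A_y = -80.63 N, C_y = 1335 N

Resultant of the triangular load: ½ × 3.3 × 279 = 460.35 N, acting at 265 mm from A (one-third of the span from the peak).
Moments about A: C_y·390 − 720·sin25°·236 − 200850 − (½·3.3·279)·265 + 6200 − 490·270 = 0 → C_y = 520754/390 = 1335.27 ≈ 1335 N.
ΣF_y = 0: A_y + 1335.27 − 720·sin25° − ½·3.3·279 − 490 = 0 → A_y = -80.63 N.
ΣF_x = 0: A_x + 720·cos25° = 0 → A_x = -652.5 N.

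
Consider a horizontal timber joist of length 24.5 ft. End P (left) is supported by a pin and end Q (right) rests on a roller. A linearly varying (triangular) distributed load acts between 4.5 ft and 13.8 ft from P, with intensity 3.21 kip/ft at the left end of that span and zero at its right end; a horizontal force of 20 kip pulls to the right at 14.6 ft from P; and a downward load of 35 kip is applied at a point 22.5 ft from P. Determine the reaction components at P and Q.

Resultant of the triangular load: ½ × 3.21 × 9.3 = 14.9265 kip, acting at 7.6 ft from P (one-third of the span from the peak).
Taking moments about P: Q_y·24.5 − (½·3.21·9.3)·7.6 − 35·22.5 = 0 → Q_y = 900.9414/24.5 = 36.7731 ≈ 36.77 kip.
ΣF_y = 0: P_y + 36.7731 − ½·3.21·9.3 − 35 = 0 → P_y = 13.15 kip.
ΣF_x = 0: P_x + 20 = 0 → P_x = -20.00 kip.

P_x = -20.00 kip, P_y = 13.15 kip, Q_y = 36.77 kip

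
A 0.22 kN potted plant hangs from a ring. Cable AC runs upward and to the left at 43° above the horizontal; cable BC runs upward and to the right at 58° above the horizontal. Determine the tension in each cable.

ΣF_x = 0: −T_AC·cos43° + T_BC·cos58° = 0 → T_BC = 1.38012·T_AC.
ΣF_y = 0: T_AC·sin43° + T_BC·sin58° = 0.22.
Substitute: T_AC·(0.681998 + 1.38012·0.848048) = 0.22 → T_AC = 0.118764 ≈ 0.1188 kN.
Then T_BC = 1.38012 × 0.118764 = 0.1639 kN.

T_AC = 0.1188 kN, T_BC = 0.1639 kN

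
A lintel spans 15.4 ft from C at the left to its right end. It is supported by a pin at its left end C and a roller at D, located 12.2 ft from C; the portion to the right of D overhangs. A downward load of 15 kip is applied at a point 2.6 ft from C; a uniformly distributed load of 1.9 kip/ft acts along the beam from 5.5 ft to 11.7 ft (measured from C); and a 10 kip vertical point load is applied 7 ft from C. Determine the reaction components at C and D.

Resultant of the distributed load: 1.9 × 6.2 = 11.78 kip at 8.6 ft from C.
ΣM about C: D_y·12.2 − 15·2.6 − (1.9·6.2)·8.6 − 10·7 = 0 → D_y = 210.308/12.2 = 17.2384 ≈ 17.24 kip.
ΣF_y = 0: C_y + 17.2384 − 15 − 1.9·6.2 − 10 = 0 → C_y = 19.54 kip.
ΣF_x = 0: no horizontal applied forces, so C_x = 0.

C_x = 0, C_y = 19.54 kip, D_y = 17.24 kip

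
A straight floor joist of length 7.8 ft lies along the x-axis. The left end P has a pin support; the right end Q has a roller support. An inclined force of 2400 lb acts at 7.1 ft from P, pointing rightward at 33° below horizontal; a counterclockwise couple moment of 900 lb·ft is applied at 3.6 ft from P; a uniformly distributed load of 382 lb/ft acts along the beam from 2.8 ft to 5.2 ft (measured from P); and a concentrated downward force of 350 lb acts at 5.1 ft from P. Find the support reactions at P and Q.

P_x = -2013 lb, P_y = 800.5 lb, Q_y = 1773 lb

Resultant of the distributed load: 382 × 2.4 = 916.8 lb at 4 ft from P.
Taking moments about P: Q_y·7.8 − 2400·sin33°·7.1 + 900 − (382·2.4)·4 − 350·5.1 = 0 → Q_y = 13832.8/7.8 = 1773.44 ≈ 1773 lb.
ΣF_y = 0: P_y + 1773.44 − 2400·sin33° − 382·2.4 − 350 = 0 → P_y = 800.5 lb.
ΣF_x = 0: P_x + 2400·cos33° = 0 → P_x = -2013 lb.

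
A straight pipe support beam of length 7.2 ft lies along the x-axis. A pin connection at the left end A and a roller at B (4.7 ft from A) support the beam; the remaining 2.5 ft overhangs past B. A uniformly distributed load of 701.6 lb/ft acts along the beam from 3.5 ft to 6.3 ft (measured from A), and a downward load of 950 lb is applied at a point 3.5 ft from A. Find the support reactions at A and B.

A_x = 0, A_y = 159.0 lb, B_y = 2756 lb

Resultant of the distributed load: 701.6 × 2.8 = 1964.48 lb at 4.9 ft from A.
ΣM about A: B_y·4.7 − (701.6·2.8)·4.9 − 950·3.5 = 0 → B_y = 12950.952/4.7 = 2755.52 ≈ 2756 lb.
ΣF_y = 0: A_y + 2755.52 − 701.6·2.8 − 950 = 0 → A_y = 159.0 lb.
ΣF_x = 0: no horizontal applied forces, so A_x = 0.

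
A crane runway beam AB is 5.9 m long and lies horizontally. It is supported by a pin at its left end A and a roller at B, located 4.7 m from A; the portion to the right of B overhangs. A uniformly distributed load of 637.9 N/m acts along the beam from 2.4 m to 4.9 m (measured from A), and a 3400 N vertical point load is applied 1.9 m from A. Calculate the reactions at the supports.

Resultant of the distributed load: 637.9 × 2.5 = 1594.75 N at 3.65 m from A.
Moments about A: B_y·4.7 − (637.9·2.5)·3.65 − 3400·1.9 = 0 → B_y = 12280.8375/4.7 = 2612.94 ≈ 2613 N.
ΣF_y = 0: A_y + 2612.94 − 637.9·2.5 − 3400 = 0 → A_y = 2382 N.
ΣF_x = 0: no horizontal applied forces, so A_x = 0.

A_x = 0, A_y = 2382 N, B_y = 2613 N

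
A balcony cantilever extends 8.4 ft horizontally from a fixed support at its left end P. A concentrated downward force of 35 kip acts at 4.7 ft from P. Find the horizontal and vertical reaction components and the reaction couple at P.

ΣF_x = 0: P_x = 0.
ΣF_y = 0: P_y − 35 = 0 → P_y = 35.00 kip.
ΣM about P: M_P − 35·4.7 = 0 → M_P = 164.5 kip·ft.

P_x = 0, P_y = 35.00 kip, M_P = 164.5 kip·ft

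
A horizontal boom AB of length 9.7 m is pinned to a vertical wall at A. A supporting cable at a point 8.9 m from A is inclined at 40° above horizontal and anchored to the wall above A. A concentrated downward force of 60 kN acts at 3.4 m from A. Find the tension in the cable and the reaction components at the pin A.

ΣM about A: T·sin40°·8.9 − 60·3.4 = 0 → T = 204/(8.9·0.642788) = 35.6593 ≈ 35.66 kN.
ΣF_x = 0: A_x − T·cos40° = 0 → A_x = 35.6593 × 0.766044 = 27.32 kN.
ΣF_y = 0: A_y + T·sin40° − 60 = 0 → A_y = 60 − 35.6593 × 0.642788 = 37.08 kN.

T = 35.66 kN, A_x = 27.32 kN, A_y = 37.08 kN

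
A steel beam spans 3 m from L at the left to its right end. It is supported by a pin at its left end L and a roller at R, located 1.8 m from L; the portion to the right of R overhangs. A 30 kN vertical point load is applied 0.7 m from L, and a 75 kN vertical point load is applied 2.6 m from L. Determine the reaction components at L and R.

ΣM about L: R_y·1.8 − 30·0.7 − 75·2.6 = 0 → R_y = 216/1.8 = 120.0 kN.
ΣF_y = 0: L_y + 120 − 30 − 75 = 0 → L_y = -15.00 kN.
ΣF_x = 0: no horizontal applied forces, so L_x = 0.

L_x = 0, L_y = -15.00 kN, R_y = 120.0 kN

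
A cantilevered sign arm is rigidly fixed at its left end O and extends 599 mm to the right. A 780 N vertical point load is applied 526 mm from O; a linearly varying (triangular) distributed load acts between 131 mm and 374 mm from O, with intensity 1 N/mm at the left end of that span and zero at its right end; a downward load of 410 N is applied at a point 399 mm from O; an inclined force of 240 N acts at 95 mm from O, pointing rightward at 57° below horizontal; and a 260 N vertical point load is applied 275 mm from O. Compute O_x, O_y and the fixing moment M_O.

O_x = -130.7 N, O_y = 1773 N, M_O = 690200 N·mm

Resultant of the triangular load: ½ × 1 × 243 = 121.5 N, acting at 212 mm from O (one-third of the span from the peak).
ΣF_x = 0: O_x + 240·cos57° = 0 → O_x = -130.7 N.
ΣF_y = 0: O_y − 780 − ½·1·243 − 410 − 240·sin57° − 260 = 0 → O_y = 1773 N.
ΣM about O: M_O − 780·526 − (½·1·243)·212 − 410·399 − 240·sin57°·95 − 260·275 = 0 → M_O = 690200 N·mm.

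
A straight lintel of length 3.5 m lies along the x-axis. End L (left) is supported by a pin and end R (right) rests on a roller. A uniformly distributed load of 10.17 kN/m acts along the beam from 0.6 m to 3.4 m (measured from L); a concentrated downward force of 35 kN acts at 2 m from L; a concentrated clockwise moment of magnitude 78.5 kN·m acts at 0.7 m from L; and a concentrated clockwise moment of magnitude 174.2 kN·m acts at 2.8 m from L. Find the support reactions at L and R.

Resultant of the distributed load: 10.17 × 2.8 = 28.476 kN at 2 m from L.
Taking moments about L: R_y·3.5 − (10.17·2.8)·2 − 35·2 − 78.5 − 174.2 = 0 → R_y = 379.652/3.5 = 108.472 ≈ 108.5 kN.
ΣF_y = 0: L_y + 108.472 − 10.17·2.8 − 35 = 0 → L_y = -45.00 kN.
ΣF_x = 0: no horizontal applied forces, so L_x = 0.

L_x = 0, L_y = -45.00 kN, R_y = 108.5 kN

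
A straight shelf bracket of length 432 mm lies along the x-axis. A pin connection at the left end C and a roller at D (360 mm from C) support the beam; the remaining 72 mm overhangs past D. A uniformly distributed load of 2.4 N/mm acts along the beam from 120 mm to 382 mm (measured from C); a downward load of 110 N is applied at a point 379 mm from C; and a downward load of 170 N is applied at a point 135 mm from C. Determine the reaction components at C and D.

Resultant of the distributed load: 2.4 × 262 = 628.8 N at 251 mm from C.
Taking moments about C: D_y·360 − (2.4·262)·251 − 110·379 − 170·135 = 0 → D_y = 222468.8/360 = 617.969 ≈ 618.0 N.
ΣF_y = 0: C_y + 617.969 − 2.4·262 − 110 − 170 = 0 → C_y = 290.8 N.
ΣF_x = 0: no horizontal applied forces, so C_x = 0.

C_x = 0, C_y = 290.8 N, D_y = 618.0 N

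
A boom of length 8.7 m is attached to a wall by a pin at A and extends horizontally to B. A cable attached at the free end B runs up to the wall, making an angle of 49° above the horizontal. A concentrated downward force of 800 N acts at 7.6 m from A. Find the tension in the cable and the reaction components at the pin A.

T = 926.0 N, A_x = 607.5 N, A_y = 101.1 N

ΣM about A: T·sin49°·8.7 − 800·7.6 = 0 → T = 6080/(8.7·0.75471) = 925.986 ≈ 926.0 N.
ΣF_x = 0: A_x − T·cos49° = 0 → A_x = 925.986 × 0.656059 = 607.5 N.
ΣF_y = 0: A_y + T·sin49° − 800 = 0 → A_y = 800 − 925.986 × 0.75471 = 101.1 N.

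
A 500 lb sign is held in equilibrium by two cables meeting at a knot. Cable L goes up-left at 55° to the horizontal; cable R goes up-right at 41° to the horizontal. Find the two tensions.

ΣF_x = 0: −T_L·cos55° + T_R·cos41° = 0 → T_R = 0.759996·T_L.
ΣF_y = 0: T_L·sin55° + T_R·sin41° = 500.
Substitute: T_L·(0.819152 + 0.759996·0.656059) = 500 → T_L = 379.433 ≈ 379.4 lb.
Then T_R = 0.759996 × 379.433 = 288.4 lb.

T_L = 379.4 lb, T_R = 288.4 lb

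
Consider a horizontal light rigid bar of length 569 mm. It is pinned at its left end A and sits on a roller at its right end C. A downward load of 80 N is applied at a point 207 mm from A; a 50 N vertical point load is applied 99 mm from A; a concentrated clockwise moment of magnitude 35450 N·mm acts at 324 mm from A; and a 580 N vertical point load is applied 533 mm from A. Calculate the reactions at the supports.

Moments about A: C_y·569 − 80·207 − 50·99 − 35450 − 580·533 = 0 → C_y = 366100/569 = 643.409 ≈ 643.4 N.
ΣF_y = 0: A_y + 643.409 − 80 − 50 − 580 = 0 → A_y = 66.59 N.
ΣF_x = 0: no horizontal applied forces, so A_x = 0.

A_x = 0, A_y = 66.59 N, C_y = 643.4 N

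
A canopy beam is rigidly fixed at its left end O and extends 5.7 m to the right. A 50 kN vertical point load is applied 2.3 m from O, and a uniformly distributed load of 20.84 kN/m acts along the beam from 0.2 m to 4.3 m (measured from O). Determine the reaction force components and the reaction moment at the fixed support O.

O_x = 0, O_y = 135.4 kN, M_O = 307.2 kN·m

Resultant of the distributed load: 20.84 × 4.1 = 85.444 kN at 2.25 m from O.
ΣF_x = 0: O_x = 0.
ΣF_y = 0: O_y − 50 − 20.84·4.1 = 0 → O_y = 135.4 kN.
ΣM about O: M_O − 50·2.3 − (20.84·4.1)·2.25 = 0 → M_O = 307.2 kN·m.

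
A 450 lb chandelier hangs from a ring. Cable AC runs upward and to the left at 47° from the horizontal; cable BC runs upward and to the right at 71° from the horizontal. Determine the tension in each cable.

ΣF_x = 0: −T_AC·cos47° + T_BC·cos71° = 0 → T_BC = 2.09479·T_AC.
ΣF_y = 0: T_AC·sin47° + T_BC·sin71° = 450.
Substitute: T_AC·(0.731354 + 2.09479·0.945519) = 450 → T_AC = 165.928 ≈ 165.9 lb.
Then T_BC = 2.09479 × 165.928 = 347.6 lb.

T_AC = 165.9 lb, T_BC = 347.6 lb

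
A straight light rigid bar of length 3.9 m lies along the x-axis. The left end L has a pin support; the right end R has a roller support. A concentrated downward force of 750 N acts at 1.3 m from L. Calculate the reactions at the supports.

Moments about L: R_y·3.9 − 750·1.3 = 0 → R_y = 975/3.9 = 250.0 N.
ΣF_y = 0: L_y + 250 − 750 = 0 → L_y = 500.0 N.
ΣF_x = 0: no horizontal applied forces, so L_x = 0.

L_x = 0, L_y = 500.0 N, R_y = 250.0 N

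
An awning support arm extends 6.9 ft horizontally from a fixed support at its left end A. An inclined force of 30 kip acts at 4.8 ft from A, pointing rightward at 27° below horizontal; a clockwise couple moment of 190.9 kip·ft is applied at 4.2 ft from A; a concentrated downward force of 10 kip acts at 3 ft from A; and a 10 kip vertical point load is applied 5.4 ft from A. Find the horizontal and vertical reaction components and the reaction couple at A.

A_x = -26.73 kip, A_y = 33.62 kip, M_A = 340.3 kip·ft

ΣF_x = 0: A_x + 30·cos27° = 0 → A_x = -26.73 kip.
ΣF_y = 0: A_y − 30·sin27° − 10 − 10 = 0 → A_y = 33.62 kip.
ΣM about A: M_A − 30·sin27°·4.8 − 190.9 − 10·3 − 10·5.4 = 0 → M_A = 340.3 kip·ft.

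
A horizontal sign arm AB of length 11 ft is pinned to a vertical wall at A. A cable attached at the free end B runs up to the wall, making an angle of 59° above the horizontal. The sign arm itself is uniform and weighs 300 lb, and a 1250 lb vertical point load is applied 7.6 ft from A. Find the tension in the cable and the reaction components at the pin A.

ΣM about A: T·sin59°·11 − 300·5.5 − 1250·7.6 = 0 → T = 11150/(11·0.857167) = 1182.54 ≈ 1183 lb.
ΣF_x = 0: A_x − T·cos59° = 0 → A_x = 1182.54 × 0.515038 = 609.1 lb.
ΣF_y = 0: A_y + T·sin59° − 300 − 1250 = 0 → A_y = 1550 − 1182.54 × 0.857167 = 536.4 lb.

T = 1183 lb, A_x = 609.1 lb, A_y = 536.4 lb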